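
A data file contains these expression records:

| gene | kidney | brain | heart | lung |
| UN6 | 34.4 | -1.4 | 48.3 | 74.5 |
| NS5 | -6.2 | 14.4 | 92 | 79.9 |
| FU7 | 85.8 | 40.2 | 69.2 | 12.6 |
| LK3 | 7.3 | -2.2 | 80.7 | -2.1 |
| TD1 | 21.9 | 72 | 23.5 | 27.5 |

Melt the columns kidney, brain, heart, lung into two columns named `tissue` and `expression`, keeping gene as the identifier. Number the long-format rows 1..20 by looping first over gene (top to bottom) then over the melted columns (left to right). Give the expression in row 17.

21.9

20 rows total (5 × 4). Row 17: index ⌊(17-1)/4⌋ = 4 into gene → TD1; (17-1) mod 4 = 0 into the melted columns → kidney.
So row 17 is (TD1, kidney, 21.9); expression = 21.9.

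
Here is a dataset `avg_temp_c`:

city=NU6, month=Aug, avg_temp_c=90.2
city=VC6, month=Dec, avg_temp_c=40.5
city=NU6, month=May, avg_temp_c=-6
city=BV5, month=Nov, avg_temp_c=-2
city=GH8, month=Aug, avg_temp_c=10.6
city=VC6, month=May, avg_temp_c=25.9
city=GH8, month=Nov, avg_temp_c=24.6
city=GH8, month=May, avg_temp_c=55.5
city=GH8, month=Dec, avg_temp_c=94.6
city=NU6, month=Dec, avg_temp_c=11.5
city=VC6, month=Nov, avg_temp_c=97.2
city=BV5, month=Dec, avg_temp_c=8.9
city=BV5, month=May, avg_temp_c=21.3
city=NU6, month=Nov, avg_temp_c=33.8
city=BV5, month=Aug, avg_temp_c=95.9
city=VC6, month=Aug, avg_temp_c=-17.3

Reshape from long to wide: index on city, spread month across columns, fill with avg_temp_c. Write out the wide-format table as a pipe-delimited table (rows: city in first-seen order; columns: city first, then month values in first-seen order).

| city | Aug | Dec | May | Nov |
| NU6 | 90.2 | 11.5 | -6 | 33.8 |
| VC6 | -17.3 | 40.5 | 25.9 | 97.2 |
| BV5 | 95.9 | 8.9 | 21.3 | -2 |
| GH8 | 10.6 | 94.6 | 55.5 | 24.6 |

Columns: city plus the 4 distinct month values (Aug, Dec, May, Nov).
For example, row NU6 column Aug takes avg_temp_c=90.2 from the long row (NU6, Aug).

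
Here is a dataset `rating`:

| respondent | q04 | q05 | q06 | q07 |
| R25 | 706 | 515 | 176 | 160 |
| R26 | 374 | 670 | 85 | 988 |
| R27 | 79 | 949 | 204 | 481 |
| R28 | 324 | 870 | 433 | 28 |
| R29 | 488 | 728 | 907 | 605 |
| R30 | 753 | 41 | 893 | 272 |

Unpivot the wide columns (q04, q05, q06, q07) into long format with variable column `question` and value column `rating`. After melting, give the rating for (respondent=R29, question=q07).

Unpivoting turns each (respondent, wide-column) pair into one long row.
The wide cell at row R29, column q07 holds 605, so the long row (R29, q07) has rating=605.

605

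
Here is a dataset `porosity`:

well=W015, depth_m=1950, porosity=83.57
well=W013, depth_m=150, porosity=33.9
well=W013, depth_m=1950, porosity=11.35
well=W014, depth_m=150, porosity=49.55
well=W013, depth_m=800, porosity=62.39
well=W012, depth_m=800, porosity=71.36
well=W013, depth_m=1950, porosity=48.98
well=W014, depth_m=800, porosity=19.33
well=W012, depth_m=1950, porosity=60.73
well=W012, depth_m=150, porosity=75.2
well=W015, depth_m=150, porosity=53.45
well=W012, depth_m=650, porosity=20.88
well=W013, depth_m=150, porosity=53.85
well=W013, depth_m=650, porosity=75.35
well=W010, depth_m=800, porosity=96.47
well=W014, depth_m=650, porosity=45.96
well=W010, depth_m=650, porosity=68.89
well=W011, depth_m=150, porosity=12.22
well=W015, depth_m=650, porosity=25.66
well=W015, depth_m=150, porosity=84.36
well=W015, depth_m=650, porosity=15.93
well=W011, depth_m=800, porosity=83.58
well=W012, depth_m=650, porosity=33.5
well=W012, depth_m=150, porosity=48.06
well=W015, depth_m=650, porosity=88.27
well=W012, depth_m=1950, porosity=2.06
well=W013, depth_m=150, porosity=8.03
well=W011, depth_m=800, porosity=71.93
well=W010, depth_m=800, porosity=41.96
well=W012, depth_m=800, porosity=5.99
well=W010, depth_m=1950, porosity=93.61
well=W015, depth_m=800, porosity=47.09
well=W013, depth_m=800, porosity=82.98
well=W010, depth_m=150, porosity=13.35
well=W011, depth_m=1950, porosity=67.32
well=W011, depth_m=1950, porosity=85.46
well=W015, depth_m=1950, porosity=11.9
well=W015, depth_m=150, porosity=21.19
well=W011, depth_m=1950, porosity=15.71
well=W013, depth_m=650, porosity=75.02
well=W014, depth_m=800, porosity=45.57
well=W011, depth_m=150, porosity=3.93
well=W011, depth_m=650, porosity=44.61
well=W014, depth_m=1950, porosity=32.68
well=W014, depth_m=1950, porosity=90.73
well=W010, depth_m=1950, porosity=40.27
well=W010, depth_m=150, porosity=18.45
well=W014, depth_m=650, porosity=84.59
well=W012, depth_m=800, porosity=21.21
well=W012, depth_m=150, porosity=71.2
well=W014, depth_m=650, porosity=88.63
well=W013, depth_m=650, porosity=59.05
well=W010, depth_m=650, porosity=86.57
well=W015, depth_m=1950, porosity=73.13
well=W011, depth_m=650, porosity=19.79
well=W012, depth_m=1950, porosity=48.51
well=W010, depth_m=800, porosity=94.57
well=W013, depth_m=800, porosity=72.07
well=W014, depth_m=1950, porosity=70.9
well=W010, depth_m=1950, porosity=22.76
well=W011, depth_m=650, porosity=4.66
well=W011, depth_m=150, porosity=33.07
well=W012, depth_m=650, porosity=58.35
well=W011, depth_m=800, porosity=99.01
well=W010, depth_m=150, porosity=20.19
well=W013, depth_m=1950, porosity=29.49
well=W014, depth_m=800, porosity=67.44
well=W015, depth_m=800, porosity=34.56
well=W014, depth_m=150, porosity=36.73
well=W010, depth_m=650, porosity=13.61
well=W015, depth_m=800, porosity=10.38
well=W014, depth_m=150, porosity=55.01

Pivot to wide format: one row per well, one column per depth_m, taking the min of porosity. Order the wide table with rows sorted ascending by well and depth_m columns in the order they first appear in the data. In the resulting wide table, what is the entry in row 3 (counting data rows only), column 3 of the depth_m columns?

With rows sorted ascending by well, row 3 is well=W012. depth_m columns in first-appearance order: 1950, 150, 800, 650; column 3 is 800.
Long rows with well=W012, depth_m=800: min(71.36, 5.99, 21.21) = 5.99.

5.99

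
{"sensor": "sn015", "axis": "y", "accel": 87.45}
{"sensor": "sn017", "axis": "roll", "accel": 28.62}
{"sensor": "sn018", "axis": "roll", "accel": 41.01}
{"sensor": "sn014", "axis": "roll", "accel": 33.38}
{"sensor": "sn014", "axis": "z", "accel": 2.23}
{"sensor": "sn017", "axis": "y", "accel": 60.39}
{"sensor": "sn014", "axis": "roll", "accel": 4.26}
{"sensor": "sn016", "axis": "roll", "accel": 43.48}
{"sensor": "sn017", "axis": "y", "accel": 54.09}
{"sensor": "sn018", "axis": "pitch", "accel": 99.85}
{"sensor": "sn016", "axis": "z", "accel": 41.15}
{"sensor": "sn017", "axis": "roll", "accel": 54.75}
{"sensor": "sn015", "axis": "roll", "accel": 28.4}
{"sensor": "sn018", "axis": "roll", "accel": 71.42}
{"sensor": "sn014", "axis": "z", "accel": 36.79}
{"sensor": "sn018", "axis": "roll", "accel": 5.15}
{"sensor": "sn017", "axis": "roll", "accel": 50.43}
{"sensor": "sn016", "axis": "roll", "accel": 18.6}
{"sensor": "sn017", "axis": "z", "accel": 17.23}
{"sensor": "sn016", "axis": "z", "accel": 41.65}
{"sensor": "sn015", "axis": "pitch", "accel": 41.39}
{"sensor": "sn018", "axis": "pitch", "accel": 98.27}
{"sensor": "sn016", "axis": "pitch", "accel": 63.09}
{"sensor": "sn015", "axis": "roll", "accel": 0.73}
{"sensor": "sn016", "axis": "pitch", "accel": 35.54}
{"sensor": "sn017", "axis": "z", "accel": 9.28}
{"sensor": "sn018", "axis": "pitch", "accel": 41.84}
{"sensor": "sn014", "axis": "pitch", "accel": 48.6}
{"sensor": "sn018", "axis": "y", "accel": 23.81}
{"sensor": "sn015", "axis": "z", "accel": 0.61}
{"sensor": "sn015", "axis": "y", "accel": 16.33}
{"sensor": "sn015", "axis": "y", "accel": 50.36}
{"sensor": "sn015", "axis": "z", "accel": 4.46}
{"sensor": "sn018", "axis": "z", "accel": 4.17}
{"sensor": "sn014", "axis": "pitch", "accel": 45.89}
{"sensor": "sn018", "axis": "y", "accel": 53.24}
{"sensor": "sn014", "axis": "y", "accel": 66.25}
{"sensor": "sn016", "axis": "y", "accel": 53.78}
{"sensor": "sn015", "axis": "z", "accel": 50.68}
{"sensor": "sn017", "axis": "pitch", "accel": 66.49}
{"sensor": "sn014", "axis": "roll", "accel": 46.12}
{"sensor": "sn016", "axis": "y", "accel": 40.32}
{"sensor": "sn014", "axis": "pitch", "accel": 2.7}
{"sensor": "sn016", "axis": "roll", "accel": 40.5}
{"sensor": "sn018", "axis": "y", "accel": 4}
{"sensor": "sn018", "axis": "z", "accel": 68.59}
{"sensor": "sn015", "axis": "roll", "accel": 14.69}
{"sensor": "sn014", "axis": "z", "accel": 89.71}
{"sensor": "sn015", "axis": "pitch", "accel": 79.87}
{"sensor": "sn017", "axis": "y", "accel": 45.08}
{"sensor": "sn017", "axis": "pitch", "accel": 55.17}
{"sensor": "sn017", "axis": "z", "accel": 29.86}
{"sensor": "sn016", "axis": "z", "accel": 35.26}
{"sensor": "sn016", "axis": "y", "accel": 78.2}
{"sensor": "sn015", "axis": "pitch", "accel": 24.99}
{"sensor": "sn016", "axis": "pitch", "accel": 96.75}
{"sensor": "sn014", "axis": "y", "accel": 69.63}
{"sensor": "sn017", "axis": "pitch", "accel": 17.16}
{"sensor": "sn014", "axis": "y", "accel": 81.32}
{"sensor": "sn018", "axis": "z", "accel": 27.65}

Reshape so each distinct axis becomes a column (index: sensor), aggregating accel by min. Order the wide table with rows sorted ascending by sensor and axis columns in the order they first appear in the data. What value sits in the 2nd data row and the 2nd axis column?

With rows sorted ascending by sensor, row 2 is sensor=sn015. axis columns in first-appearance order: y, roll, z, pitch; column 2 is roll.
Long rows with sensor=sn015, axis=roll: min(28.4, 0.73, 14.69) = 0.73.

0.73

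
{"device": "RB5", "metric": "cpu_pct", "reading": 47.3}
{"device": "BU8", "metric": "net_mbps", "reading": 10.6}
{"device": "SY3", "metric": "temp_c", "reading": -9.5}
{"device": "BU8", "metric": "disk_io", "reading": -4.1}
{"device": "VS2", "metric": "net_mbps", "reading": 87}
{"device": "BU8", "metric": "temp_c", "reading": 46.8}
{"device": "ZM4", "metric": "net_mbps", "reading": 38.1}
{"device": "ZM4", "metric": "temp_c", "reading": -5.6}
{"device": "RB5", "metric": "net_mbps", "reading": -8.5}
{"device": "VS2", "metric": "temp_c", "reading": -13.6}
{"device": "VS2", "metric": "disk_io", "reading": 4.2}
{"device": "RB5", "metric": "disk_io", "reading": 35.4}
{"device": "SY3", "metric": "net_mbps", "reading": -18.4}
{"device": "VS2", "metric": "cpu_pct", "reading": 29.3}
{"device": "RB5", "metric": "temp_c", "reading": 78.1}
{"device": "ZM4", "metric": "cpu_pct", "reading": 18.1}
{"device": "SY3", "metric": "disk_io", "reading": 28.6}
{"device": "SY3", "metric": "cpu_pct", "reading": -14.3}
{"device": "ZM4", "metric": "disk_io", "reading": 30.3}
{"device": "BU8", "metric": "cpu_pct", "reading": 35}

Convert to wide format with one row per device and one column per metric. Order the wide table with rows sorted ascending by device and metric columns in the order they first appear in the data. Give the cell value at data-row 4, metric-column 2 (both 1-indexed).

87

With rows sorted ascending by device, row 4 is device=VS2. metric columns in first-appearance order: cpu_pct, net_mbps, temp_c, disk_io; column 2 is net_mbps.
Long rows with device=VS2, metric=net_mbps: reading = 87.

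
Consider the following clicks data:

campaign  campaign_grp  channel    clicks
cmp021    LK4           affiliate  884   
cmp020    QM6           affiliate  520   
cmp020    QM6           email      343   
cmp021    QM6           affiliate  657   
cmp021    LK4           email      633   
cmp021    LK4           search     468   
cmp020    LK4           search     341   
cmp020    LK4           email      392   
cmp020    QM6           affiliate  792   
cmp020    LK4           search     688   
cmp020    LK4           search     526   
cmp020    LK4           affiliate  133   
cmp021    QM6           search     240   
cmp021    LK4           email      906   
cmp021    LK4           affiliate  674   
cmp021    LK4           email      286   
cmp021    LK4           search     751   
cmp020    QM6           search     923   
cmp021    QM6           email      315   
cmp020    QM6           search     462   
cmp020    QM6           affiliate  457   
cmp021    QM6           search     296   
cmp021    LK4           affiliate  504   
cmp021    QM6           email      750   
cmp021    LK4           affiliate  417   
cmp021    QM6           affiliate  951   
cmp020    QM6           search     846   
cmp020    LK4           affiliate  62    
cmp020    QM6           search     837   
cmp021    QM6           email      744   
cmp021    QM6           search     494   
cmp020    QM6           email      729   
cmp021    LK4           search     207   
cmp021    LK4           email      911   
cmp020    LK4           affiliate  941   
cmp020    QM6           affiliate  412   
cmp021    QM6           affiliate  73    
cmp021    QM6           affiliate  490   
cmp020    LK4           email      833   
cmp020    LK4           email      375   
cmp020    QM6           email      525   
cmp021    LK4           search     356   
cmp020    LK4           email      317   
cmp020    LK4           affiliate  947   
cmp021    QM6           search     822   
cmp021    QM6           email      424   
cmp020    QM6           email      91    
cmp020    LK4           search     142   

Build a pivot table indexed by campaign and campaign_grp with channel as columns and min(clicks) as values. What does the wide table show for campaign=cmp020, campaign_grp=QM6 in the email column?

Rows with campaign=cmp020, campaign_grp=QM6 and channel=email: clicks values are 343, 729, 525, 91.
min(343, 729, 525, 91) = 91.

91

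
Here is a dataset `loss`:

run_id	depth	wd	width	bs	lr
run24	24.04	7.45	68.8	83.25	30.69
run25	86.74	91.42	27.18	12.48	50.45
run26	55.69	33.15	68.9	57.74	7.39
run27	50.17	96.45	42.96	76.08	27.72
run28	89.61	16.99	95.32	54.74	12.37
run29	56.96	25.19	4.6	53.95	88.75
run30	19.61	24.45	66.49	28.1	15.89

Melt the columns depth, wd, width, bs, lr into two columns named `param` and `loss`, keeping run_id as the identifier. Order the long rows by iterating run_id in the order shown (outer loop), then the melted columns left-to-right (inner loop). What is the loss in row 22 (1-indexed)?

35 rows total (7 × 5). Row 22: index ⌊(22-1)/5⌋ = 4 into run_id → run28; (22-1) mod 5 = 1 into the melted columns → wd.
So row 22 is (run28, wd, 16.99); loss = 16.99.

16.99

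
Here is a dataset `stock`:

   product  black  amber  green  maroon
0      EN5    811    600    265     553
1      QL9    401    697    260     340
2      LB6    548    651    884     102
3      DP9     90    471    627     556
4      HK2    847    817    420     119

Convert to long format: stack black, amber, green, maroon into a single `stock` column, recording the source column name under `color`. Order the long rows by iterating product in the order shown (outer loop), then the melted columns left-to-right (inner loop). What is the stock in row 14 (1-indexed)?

20 rows total (5 × 4). Row 14: index ⌊(14-1)/4⌋ = 3 into product → DP9; (14-1) mod 4 = 1 into the melted columns → amber.
So row 14 is (DP9, amber, 471); stock = 471.

471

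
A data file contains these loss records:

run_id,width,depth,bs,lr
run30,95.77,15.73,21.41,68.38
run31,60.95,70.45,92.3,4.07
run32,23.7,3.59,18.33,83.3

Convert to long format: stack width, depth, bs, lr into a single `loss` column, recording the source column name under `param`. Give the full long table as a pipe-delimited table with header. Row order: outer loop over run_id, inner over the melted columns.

| run_id | param | loss |
| run30 | width | 95.77 |
| run30 | depth | 15.73 |
| run30 | bs | 21.41 |
| run30 | lr | 68.38 |
| run31 | width | 60.95 |
| run31 | depth | 70.45 |
| run31 | bs | 92.3 |
| run31 | lr | 4.07 |
| run32 | width | 23.7 |
| run32 | depth | 3.59 |
| run32 | bs | 18.33 |
| run32 | lr | 83.3 |

Each (run_id, column) pair becomes one row: 3 × 4 = 12 rows.
For example, (run30, width) → loss=95.77.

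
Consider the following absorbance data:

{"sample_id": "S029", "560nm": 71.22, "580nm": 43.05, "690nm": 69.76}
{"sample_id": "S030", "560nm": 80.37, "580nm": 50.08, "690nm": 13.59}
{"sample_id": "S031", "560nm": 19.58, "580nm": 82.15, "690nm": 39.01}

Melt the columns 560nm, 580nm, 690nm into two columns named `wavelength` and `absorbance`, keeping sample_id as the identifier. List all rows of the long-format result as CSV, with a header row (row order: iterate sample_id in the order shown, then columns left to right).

sample_id,wavelength,absorbance
S029,560nm,71.22
S029,580nm,43.05
S029,690nm,69.76
S030,560nm,80.37
S030,580nm,50.08
S030,690nm,13.59
S031,560nm,19.58
S031,580nm,82.15
S031,690nm,39.01

Each (sample_id, column) pair becomes one row: 3 × 3 = 9 rows.
For example, (S029, 560nm) → absorbance=71.22.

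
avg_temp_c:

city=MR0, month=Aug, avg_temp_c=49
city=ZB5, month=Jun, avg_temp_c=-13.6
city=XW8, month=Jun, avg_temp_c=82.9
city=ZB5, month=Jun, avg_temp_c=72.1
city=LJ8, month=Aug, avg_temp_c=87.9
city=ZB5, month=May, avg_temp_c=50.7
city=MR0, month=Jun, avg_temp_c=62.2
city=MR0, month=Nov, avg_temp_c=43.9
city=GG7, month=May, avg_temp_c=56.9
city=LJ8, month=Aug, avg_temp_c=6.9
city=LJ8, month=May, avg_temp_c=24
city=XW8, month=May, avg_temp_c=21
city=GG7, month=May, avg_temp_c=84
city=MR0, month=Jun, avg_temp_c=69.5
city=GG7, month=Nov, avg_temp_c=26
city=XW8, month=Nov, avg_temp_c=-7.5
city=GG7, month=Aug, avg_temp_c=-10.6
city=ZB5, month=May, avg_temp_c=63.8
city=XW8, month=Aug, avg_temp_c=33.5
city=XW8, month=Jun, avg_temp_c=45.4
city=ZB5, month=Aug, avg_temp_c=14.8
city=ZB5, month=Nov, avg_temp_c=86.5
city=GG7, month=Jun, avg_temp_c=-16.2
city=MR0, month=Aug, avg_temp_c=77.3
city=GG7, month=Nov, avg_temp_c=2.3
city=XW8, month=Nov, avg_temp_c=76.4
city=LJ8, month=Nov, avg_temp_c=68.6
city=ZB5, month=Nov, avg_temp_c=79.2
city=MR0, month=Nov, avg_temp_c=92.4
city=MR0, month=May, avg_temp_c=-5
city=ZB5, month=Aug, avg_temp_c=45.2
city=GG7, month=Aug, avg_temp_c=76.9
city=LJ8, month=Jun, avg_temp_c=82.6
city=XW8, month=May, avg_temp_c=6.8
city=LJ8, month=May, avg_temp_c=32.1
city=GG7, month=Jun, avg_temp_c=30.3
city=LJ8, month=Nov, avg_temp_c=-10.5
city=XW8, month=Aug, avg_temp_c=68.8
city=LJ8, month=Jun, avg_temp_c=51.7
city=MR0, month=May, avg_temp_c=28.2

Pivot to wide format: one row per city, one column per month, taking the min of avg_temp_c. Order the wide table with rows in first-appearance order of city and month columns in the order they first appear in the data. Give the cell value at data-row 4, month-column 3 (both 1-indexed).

24

With rows in first-appearance order of city, row 4 is city=LJ8. month columns in first-appearance order: Aug, Jun, May, Nov; column 3 is May.
Long rows with city=LJ8, month=May: min(24, 32.1) = 24.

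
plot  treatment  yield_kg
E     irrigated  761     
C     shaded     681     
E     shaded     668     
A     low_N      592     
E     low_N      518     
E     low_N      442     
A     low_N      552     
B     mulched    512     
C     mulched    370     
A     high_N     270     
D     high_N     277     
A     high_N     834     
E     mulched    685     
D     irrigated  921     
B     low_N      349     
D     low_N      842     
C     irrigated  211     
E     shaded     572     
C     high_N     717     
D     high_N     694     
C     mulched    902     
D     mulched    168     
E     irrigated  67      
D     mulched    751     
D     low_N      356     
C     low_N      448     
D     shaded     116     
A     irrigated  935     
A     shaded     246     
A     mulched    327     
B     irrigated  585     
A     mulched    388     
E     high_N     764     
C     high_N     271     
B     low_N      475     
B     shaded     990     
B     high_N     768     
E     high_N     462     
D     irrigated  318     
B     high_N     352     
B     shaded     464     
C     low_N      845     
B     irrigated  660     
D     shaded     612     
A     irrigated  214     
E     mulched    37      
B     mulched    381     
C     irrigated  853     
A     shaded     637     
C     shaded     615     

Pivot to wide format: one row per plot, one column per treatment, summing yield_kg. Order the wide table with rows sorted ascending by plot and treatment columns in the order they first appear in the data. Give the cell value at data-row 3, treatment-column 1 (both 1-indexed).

1064

With rows sorted ascending by plot, row 3 is plot=C. treatment columns in first-appearance order: irrigated, shaded, low_N, mulched, high_N; column 1 is irrigated.
Long rows with plot=C, treatment=irrigated: 211 + 853 = 1064.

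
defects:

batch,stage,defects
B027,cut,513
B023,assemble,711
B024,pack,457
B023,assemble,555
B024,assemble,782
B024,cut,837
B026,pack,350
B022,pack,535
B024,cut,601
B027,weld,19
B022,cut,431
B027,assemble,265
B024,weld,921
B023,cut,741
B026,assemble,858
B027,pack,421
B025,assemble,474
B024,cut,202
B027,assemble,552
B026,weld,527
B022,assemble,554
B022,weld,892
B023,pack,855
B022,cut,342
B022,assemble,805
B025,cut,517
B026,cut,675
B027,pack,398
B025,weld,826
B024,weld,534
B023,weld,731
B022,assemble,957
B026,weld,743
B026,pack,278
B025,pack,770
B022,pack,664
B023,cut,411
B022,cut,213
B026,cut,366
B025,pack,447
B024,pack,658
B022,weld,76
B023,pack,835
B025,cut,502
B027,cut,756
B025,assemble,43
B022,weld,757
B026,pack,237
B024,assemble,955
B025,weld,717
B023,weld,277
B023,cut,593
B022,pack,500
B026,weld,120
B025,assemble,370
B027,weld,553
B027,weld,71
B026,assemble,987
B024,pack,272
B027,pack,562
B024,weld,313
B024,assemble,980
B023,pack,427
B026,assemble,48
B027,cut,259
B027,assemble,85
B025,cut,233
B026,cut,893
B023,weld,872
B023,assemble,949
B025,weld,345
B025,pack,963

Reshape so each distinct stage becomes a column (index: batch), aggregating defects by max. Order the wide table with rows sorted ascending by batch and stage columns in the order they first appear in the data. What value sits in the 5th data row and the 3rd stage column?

350

With rows sorted ascending by batch, row 5 is batch=B026. stage columns in first-appearance order: cut, assemble, pack, weld; column 3 is pack.
Long rows with batch=B026, stage=pack: max(350, 278, 237) = 350.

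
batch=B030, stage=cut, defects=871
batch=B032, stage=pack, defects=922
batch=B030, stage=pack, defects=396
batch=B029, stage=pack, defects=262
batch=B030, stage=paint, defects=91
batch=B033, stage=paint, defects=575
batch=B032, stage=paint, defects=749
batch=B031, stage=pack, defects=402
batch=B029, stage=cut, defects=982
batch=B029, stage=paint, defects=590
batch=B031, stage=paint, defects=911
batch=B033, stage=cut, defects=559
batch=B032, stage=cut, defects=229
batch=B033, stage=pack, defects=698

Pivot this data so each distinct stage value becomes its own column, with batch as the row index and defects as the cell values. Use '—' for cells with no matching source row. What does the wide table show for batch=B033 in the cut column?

559

The long row with batch=B033, stage=cut has defects=559.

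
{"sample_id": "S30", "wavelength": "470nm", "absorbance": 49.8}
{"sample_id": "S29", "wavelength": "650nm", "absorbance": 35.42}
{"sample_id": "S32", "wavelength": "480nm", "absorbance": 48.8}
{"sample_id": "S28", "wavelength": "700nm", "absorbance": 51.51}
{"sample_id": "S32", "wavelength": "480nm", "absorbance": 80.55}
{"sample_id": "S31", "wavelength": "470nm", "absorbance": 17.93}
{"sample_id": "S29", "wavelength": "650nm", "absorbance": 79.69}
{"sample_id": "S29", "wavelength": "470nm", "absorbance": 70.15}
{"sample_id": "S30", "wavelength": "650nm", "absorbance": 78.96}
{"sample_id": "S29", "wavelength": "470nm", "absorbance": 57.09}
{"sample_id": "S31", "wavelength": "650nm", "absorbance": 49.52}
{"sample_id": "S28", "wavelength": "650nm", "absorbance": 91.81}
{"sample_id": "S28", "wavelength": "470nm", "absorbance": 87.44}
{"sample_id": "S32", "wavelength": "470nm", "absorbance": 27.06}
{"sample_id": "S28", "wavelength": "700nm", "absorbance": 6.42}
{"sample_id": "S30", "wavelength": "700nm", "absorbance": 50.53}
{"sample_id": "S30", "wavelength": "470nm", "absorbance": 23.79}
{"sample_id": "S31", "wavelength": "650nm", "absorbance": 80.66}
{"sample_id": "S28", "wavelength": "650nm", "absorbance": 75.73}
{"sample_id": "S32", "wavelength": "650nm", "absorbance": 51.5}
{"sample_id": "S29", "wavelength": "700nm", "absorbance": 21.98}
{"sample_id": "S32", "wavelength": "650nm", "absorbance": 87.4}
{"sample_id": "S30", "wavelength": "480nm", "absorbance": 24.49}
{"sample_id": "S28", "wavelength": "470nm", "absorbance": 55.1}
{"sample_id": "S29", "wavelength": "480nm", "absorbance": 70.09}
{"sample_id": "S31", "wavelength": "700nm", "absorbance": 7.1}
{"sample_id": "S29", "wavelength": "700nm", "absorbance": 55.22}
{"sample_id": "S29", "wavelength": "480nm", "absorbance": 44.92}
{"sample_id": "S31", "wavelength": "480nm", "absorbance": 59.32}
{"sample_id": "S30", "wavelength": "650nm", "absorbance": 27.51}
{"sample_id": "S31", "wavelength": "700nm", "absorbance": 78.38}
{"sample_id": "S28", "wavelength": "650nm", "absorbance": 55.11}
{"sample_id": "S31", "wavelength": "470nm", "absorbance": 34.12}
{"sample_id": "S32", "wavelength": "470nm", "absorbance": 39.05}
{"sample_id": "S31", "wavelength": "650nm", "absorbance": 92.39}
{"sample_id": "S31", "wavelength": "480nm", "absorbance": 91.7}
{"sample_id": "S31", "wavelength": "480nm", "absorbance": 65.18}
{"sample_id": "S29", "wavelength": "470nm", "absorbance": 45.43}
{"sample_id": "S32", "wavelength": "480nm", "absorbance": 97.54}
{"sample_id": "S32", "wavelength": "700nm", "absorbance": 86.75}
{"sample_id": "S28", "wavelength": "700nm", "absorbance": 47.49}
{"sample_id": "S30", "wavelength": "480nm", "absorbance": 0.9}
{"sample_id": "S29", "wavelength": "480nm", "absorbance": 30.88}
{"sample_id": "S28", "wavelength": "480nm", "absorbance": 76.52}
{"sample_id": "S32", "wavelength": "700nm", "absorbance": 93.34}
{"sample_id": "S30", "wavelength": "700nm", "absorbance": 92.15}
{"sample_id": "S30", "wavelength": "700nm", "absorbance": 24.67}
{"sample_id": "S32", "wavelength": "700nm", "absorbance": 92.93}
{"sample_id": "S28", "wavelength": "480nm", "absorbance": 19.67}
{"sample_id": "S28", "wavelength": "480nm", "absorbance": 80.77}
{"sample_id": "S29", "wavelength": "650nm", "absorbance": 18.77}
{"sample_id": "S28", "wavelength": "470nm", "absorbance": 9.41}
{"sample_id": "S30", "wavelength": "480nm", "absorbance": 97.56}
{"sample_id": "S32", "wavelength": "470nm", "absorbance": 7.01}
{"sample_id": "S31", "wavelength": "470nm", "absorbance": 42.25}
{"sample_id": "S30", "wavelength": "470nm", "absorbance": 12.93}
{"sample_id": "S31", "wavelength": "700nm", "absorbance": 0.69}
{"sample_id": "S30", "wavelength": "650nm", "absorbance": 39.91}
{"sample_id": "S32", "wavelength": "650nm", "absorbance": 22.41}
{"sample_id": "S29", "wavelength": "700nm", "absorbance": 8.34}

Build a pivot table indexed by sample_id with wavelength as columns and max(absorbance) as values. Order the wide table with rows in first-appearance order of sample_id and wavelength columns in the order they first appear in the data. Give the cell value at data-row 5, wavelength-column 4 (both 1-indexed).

78.38

With rows in first-appearance order of sample_id, row 5 is sample_id=S31. wavelength columns in first-appearance order: 470nm, 650nm, 480nm, 700nm; column 4 is 700nm.
Long rows with sample_id=S31, wavelength=700nm: max(7.1, 78.38, 0.69) = 78.38.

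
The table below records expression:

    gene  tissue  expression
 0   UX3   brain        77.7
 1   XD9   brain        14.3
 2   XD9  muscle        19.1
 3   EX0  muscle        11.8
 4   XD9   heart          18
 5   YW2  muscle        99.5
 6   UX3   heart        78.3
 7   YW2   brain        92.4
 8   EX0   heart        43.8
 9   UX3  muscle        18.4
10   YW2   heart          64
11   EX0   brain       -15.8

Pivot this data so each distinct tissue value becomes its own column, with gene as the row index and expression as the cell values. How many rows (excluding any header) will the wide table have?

4 distinct gene values → 4 rows.

4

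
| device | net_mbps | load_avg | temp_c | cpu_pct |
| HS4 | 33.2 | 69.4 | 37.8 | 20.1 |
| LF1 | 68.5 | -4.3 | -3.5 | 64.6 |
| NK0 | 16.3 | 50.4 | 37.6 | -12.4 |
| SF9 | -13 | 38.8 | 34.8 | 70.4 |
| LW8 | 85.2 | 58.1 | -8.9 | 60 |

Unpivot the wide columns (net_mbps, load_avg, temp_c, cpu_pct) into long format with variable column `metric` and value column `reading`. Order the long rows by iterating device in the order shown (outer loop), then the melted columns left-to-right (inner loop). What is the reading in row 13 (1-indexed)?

20 rows total (5 × 4). Row 13: index ⌊(13-1)/4⌋ = 3 into device → SF9; (13-1) mod 4 = 0 into the melted columns → net_mbps.
So row 13 is (SF9, net_mbps, -13); reading = -13.

-13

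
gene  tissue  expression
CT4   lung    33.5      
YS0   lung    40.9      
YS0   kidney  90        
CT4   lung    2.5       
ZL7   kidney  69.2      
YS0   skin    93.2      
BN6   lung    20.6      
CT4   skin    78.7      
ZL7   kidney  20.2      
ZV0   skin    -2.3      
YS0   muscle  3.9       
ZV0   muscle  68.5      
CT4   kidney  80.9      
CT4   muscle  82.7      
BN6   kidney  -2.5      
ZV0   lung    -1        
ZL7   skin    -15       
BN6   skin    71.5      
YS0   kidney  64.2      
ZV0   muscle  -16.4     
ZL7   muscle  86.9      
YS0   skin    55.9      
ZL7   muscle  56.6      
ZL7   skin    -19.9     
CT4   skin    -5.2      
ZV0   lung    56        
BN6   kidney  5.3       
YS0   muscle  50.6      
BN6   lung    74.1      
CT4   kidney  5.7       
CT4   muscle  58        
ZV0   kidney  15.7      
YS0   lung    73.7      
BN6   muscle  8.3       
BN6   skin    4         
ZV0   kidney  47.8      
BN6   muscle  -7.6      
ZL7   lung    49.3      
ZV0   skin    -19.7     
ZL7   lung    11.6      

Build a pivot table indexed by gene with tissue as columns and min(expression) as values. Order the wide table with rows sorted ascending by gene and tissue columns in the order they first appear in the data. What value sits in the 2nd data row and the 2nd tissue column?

With rows sorted ascending by gene, row 2 is gene=CT4. tissue columns in first-appearance order: lung, kidney, skin, muscle; column 2 is kidney.
Long rows with gene=CT4, tissue=kidney: min(80.9, 5.7) = 5.7.

5.7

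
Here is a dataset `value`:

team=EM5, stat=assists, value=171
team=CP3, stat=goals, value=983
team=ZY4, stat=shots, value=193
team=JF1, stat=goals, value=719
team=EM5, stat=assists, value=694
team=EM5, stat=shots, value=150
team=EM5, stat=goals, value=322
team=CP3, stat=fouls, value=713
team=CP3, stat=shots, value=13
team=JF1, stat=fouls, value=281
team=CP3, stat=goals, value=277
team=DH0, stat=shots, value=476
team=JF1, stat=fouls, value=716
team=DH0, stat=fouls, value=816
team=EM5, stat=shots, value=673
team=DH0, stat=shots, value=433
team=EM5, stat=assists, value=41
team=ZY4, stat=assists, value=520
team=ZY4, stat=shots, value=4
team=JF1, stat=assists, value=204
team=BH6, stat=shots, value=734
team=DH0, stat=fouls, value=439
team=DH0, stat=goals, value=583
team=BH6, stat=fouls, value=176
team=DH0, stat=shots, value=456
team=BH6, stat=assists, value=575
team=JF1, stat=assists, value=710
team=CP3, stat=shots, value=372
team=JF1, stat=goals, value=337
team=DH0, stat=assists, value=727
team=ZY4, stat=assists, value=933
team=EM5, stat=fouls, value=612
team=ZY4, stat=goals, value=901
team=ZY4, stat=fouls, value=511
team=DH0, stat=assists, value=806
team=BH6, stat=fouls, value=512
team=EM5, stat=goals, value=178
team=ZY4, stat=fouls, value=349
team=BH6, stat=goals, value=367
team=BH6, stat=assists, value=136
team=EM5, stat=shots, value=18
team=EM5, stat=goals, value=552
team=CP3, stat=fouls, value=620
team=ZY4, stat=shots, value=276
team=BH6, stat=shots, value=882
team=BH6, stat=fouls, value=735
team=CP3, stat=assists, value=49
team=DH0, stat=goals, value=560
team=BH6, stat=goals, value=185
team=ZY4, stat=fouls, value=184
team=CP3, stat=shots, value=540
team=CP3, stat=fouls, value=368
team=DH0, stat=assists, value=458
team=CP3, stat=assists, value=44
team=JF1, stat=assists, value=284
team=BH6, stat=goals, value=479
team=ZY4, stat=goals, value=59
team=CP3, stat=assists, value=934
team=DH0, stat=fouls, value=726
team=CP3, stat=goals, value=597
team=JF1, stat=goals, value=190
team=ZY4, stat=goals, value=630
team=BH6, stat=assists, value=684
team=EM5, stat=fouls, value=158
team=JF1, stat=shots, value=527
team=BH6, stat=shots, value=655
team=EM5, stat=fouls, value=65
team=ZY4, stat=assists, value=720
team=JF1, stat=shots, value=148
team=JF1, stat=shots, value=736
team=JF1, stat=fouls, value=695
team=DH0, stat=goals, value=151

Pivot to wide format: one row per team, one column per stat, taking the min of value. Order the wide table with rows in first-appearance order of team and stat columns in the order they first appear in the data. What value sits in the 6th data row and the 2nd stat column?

185

With rows in first-appearance order of team, row 6 is team=BH6. stat columns in first-appearance order: assists, goals, shots, fouls; column 2 is goals.
Long rows with team=BH6, stat=goals: min(367, 185, 479) = 185.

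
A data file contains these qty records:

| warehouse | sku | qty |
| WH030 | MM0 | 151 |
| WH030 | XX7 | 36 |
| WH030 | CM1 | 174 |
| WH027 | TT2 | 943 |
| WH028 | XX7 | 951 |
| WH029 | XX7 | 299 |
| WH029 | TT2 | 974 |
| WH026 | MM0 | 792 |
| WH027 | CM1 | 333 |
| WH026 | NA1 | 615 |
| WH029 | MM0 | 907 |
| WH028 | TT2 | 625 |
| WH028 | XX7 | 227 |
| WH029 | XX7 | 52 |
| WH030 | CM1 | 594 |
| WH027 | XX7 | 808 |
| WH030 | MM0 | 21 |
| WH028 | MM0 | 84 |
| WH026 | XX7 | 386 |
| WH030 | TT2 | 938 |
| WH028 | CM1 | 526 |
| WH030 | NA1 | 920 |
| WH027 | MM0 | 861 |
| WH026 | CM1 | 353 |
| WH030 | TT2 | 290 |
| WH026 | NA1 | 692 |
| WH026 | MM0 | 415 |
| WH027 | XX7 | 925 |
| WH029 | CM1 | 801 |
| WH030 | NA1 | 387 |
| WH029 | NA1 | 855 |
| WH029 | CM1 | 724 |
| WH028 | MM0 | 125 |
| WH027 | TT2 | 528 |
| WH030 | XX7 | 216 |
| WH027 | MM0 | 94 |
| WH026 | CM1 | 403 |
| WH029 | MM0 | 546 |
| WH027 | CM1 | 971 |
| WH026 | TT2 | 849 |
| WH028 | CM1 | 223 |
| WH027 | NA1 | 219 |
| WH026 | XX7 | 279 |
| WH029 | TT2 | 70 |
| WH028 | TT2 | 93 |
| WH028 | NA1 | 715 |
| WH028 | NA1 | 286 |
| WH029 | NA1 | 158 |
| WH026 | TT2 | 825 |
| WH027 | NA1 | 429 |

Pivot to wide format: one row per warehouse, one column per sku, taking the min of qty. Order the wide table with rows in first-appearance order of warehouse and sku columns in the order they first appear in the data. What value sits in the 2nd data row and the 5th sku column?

219

With rows in first-appearance order of warehouse, row 2 is warehouse=WH027. sku columns in first-appearance order: MM0, XX7, CM1, TT2, NA1; column 5 is NA1.
Long rows with warehouse=WH027, sku=NA1: min(219, 429) = 219.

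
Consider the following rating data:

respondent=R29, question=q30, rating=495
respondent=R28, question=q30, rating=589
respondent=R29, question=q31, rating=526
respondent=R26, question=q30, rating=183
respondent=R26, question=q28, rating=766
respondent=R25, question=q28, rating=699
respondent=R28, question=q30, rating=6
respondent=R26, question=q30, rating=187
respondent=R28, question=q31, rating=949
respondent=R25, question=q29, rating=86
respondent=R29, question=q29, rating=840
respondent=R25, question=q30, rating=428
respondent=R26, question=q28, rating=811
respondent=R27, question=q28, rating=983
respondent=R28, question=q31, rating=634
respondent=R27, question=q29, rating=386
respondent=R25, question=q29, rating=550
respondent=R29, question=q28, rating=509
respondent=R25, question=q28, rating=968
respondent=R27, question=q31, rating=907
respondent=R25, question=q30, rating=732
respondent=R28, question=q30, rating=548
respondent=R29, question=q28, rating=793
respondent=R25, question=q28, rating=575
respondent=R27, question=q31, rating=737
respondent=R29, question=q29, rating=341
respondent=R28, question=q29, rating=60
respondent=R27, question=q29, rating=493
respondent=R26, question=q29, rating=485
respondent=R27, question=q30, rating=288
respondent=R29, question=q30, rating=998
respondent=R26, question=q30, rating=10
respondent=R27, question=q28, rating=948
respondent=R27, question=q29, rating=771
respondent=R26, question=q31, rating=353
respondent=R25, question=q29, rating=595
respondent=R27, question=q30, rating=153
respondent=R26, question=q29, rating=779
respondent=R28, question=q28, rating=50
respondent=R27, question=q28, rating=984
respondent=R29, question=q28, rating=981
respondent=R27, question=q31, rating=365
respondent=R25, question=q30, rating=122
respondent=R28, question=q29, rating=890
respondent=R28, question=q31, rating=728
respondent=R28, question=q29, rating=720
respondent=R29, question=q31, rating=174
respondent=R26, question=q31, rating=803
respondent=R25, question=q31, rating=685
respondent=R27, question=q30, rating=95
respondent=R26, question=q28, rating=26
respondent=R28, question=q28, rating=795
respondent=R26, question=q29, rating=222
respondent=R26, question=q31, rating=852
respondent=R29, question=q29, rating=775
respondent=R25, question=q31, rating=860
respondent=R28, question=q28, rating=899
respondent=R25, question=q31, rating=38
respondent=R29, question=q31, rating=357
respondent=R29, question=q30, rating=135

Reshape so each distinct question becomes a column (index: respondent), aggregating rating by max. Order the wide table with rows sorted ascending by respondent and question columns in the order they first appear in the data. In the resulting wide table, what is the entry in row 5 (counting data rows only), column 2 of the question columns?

526

With rows sorted ascending by respondent, row 5 is respondent=R29. question columns in first-appearance order: q30, q31, q28, q29; column 2 is q31.
Long rows with respondent=R29, question=q31: max(526, 174, 357) = 526.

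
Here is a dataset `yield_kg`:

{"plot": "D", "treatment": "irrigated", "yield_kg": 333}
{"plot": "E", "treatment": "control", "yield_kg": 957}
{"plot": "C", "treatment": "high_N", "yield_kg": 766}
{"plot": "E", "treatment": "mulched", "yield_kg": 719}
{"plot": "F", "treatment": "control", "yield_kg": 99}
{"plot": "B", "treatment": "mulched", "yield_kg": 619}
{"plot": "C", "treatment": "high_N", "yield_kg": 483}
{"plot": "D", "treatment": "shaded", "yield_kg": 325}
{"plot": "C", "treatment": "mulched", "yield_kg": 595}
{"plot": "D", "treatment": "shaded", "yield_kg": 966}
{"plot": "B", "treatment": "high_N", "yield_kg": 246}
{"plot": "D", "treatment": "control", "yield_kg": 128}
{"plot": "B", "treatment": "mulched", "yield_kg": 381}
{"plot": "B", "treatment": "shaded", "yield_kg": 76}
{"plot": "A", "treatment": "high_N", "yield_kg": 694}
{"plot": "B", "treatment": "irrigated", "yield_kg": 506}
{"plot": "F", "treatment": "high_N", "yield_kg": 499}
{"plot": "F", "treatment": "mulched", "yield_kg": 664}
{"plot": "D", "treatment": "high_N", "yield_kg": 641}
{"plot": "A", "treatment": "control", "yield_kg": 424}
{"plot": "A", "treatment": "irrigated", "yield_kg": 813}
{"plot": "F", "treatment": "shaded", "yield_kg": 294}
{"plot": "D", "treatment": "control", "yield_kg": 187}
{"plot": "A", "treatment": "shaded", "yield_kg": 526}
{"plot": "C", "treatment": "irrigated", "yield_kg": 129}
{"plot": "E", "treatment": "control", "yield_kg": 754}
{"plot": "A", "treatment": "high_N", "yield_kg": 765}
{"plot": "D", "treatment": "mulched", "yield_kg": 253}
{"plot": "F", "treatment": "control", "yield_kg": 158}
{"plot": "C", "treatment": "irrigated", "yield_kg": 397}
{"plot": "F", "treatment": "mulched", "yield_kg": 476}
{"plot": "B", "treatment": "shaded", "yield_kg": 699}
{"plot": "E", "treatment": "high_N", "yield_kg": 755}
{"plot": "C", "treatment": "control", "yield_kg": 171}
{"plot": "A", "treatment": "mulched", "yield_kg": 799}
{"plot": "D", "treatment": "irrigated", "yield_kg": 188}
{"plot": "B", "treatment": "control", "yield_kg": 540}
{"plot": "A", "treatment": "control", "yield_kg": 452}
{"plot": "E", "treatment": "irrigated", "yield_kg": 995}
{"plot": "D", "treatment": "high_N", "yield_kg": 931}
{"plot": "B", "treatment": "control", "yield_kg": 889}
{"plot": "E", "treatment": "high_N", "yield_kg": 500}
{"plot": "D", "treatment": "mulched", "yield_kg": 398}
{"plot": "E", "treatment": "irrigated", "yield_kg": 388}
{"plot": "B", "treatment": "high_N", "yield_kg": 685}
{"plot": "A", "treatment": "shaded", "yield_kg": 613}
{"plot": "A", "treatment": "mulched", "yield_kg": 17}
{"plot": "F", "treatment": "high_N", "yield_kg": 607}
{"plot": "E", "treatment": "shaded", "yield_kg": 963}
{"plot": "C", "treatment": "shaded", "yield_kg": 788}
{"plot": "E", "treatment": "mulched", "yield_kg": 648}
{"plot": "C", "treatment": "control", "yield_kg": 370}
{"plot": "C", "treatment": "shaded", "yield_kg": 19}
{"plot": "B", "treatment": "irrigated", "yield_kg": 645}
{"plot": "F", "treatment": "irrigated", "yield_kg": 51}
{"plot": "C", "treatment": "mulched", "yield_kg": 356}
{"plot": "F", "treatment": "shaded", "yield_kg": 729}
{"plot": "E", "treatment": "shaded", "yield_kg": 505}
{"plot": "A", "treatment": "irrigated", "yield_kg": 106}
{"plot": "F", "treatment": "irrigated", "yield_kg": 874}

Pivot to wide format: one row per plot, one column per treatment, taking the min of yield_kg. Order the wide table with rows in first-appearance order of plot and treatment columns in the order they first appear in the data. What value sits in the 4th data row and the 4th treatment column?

With rows in first-appearance order of plot, row 4 is plot=F. treatment columns in first-appearance order: irrigated, control, high_N, mulched, shaded; column 4 is mulched.
Long rows with plot=F, treatment=mulched: min(664, 476) = 476.

476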